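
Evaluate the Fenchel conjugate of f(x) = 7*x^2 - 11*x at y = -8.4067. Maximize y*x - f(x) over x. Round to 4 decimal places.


f*(y) = sup_x {y*x - a*x^2 - b*x} = sup_x {(y-b)*x - a*x^2}
FOC: (y - b) - 2a*x = 0 => x* = (y - b)/(2a)
x* = (-8.4067 + 11)/(2*7) = 0.1852
f*(-8.4067) = (y-b)^2/(4a) = (-8.4067 + 11)^2/(4*7)
= 6.7252/28 = 0.2402


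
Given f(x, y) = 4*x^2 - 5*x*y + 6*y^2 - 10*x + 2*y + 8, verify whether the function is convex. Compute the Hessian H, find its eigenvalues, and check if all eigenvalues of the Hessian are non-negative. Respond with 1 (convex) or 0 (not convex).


The Hessian of f(x,y) = 4*x^2 - 5*x*y + 6*y^2 - 10*x + 2*y + 8 is:
H = [[8, -5], [-5, 12]]
Trace = 8 + 12 = 20
Determinant = 8*12 - (-5)^2 = 71
Discriminant = (20)^2 - 4*71 = 116.0
Eigenvalues: lambda_1 = 4.6148, lambda_2 = 15.3852
The function is convex.

1


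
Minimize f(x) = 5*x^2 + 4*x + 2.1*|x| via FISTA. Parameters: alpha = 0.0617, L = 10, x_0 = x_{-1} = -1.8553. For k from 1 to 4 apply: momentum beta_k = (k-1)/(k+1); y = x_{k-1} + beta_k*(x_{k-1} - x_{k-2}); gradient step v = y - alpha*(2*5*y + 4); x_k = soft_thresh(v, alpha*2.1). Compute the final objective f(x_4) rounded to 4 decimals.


FISTA on f(x) = 5*x^2 + 4*x + 2.1*|x|
L = 10, alpha = 0.0617
Iteration 1: beta = 0.0, y = -1.8553 + 0.0*(-1.8553 + 1.8553) = -1.8553
  grad(y) = -14.553, v = y - alpha*grad = -0.9574
  prox(v) = soft_thresh(-0.9574, 0.1296) = -0.8278
Iteration 2: beta = 0.3333, y = -0.8278 + 0.3333*(-0.8278 + 1.8553) = -0.4853
  grad(y) = -0.8531, v = y - alpha*grad = -0.4327
  prox(v) = soft_thresh(-0.4327, 0.1296) = -0.3031
Iteration 3: beta = 0.5, y = -0.3031 + 0.5*(-0.3031 + 0.8278) = -0.0408
  grad(y) = 3.5925, v = y - alpha*grad = -0.2624
  prox(v) = soft_thresh(-0.2624, 0.1296) = -0.1328
Iteration 4: beta = 0.6, y = -0.1328 + 0.6*(-0.1328 + 0.3031) = -0.0307
  grad(y) = 3.6932, v = y - alpha*grad = -0.2585
  prox(v) = soft_thresh(-0.2585, 0.1296) = -0.129
f(x_4) = 5*(-0.129)^2 + 4*(-0.129) + 2.1*|-0.129| = -0.1619


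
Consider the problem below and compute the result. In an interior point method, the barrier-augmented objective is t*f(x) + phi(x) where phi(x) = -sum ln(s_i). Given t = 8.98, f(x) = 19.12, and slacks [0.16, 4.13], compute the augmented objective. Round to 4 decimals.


Step 1: Compute log-barrier.
ln values: [-1.8326, 1.4183]
phi = -(-1.8326 + 1.4183) = 0.4143
Step 2: Compute augmented objective.
t*f(x) = 8.98*19.12 = 171.6976
Total = 171.6976 + 0.4143 = 172.1119


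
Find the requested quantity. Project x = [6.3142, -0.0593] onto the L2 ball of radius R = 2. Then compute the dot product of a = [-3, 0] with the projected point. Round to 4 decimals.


Step 1: Compute ||x|| (intermediates to 6 decimals).
||x|| = sqrt(6.3142^2 + (-0.0593)^2) = 6.314478
Step 2: Project.
Since ||x|| > R, scale = R/||x|| = 2/6.314478 = 0.316732, proj(x) = scale * x
proj(x) = [1.999909, -0.018782]
Step 3: Dot product.
a^T * proj(x) = -3*1.999909 + 0*(-0.018782) = -5.9997


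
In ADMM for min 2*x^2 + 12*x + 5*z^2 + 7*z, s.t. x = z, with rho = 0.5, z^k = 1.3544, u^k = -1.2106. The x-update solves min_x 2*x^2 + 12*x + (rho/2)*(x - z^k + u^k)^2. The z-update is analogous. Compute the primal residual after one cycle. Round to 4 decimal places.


ADMM iteration with rho = 0.5, z^k = 1.3544, u^k = -1.2106
Step 1: x-update.
Minimize 2*x^2 + 12*x + (0.5/2)*(x - 1.3544 - 1.2106)^2
FOC: (2*2 + 0.5)*x = -12 + 0.5*(1.3544 + 1.2106)
x^{k+1} = -2.3817
Step 2: z-update.
Minimize 5*z^2 + 7*z + (0.5/2)*(-2.3817 - z - 1.2106)^2
FOC: (2*5 + 0.5)*z = -7 + 0.5*(-2.3817 - 1.2106)
z^{k+1} = -0.8377
Step 3: u-update.
u^{k+1} = -1.2106 - 2.3817 + 0.8377 = -2.7545
Step 4: Primal residual = |-2.3817 + 0.8377| = 1.5439


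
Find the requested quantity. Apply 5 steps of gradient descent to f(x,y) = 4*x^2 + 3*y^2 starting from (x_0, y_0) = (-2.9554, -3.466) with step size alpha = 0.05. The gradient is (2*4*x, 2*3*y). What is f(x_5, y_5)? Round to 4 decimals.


Gradient descent on f(x,y) = 4*x^2 + 3*y^2.
Starting point: (-2.9554, -3.466), alpha = 0.05
Step 1: grad_x = 2*4*-2.9554 = -23.6432, grad_y = 2*3*-3.466 = -20.796
  x_1 = -2.9554 - 0.05*-23.6432 = -1.7732
  y_1 = -3.466 - 0.05*-20.796 = -2.4262
Step 2: grad_x = 2*4*-1.7732 = -14.1859, grad_y = 2*3*-2.4262 = -14.5572
  x_2 = -1.7732 - 0.05*-14.1859 = -1.0639
  y_2 = -2.4262 - 0.05*-14.5572 = -1.6983
Step 3: grad_x = 2*4*-1.0639 = -8.5116, grad_y = 2*3*-1.6983 = -10.19
  x_3 = -1.0639 - 0.05*-8.5116 = -0.6384
  y_3 = -1.6983 - 0.05*-10.19 = -1.1888
Step 4: grad_x = 2*4*-0.6384 = -5.1069, grad_y = 2*3*-1.1888 = -7.133
  x_4 = -0.6384 - 0.05*-5.1069 = -0.383
  y_4 = -1.1888 - 0.05*-7.133 = -0.8322
Step 5: grad_x = 2*4*-0.383 = -3.0642, grad_y = 2*3*-0.8322 = -4.9931
  x_5 = -0.383 - 0.05*-3.0642 = -0.2298
  y_5 = -0.8322 - 0.05*-4.9931 = -0.5825
f(-0.2298, -0.5825) = 4*(-0.2298)^2 + 3*(-0.5825)^2 = 1.2293


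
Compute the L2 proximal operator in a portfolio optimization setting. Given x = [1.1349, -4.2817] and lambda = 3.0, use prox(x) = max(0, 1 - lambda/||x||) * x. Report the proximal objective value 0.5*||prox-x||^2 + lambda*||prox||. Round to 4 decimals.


Step 1: Compute ||x||.
||x|| = 4.4296
Step 2: Compute scaling factor.
scale = max(0, 1 - 3.0/4.4296) = 0.3227
Step 3: prox(x) = [0.3663, -1.3818]
||prox(x)|| = 1.4296
Step 4: Proximal objective.
0.5*||prox-x||^2 = 4.5
lambda*||prox|| = 4.2888
Total = 8.7887


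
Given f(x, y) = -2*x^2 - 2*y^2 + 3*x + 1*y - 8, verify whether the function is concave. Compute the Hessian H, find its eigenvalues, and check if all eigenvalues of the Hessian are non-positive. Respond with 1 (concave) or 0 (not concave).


The Hessian of f(x,y) = -2*x^2 - 2*y^2 + 3*x + 1*y - 8 is:
H = [[-4, 0], [0, -4]]
Trace = -4 - 4 = -8
Determinant = -4*-4 - (0)^2 = 16
Discriminant = (-8)^2 - 4*16 = 0.0
Eigenvalues: lambda_1 = -4.0, lambda_2 = -4.0
The function is concave.

1


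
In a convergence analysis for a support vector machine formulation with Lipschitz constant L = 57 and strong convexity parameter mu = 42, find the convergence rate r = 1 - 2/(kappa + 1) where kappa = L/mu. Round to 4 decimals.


Step 1: Compute the condition number.
kappa = L/mu = 57/42 = 1.3571
Step 2: Compute the convergence rate.
r = 1 - 2/(kappa + 1) = 1 - 2*mu/(L + mu) = (L - mu)/(L + mu) = 15/99 = 0.1515


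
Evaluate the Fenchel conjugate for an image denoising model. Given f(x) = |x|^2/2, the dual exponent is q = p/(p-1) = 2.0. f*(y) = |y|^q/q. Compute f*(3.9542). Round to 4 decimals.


The conjugate exponent q satisfies 1/p + 1/q = 1.
p = 2, so q = 2/(2 - 1) = 2.0
|y|^q = 3.9542^2.0 = 15.6357
f*(3.9542) = 15.6357 / 2.0 = 7.8178


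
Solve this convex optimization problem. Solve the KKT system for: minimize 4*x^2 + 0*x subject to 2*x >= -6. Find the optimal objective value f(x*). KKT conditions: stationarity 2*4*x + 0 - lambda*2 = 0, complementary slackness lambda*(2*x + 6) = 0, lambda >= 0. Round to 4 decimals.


Step 1: Try lambda = 0 (constraint inactive).
Stationarity: 2*4*x + 0 = 0
x* = 0/(2*4) = 0.0
Check constraint: 2*0.0 = 0.0 >= -6 -- satisfied.
Step 2: Compute optimal value.
f(x*) = 4*0.0^2 + 0*0.0 = 0.0


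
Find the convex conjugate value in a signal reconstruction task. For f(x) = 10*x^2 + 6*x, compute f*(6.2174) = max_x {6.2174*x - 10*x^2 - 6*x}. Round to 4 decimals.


f*(y) = sup_x {y*x - a*x^2 - b*x} = sup_x {(y-b)*x - a*x^2}
FOC: (y - b) - 2a*x = 0 => x* = (y - b)/(2a)
x* = (6.2174 - 6)/(2*10) = 0.0109
f*(6.2174) = (y-b)^2/(4a) = (6.2174 - 6)^2/(4*10)
= 0.0473/40 = 0.0012


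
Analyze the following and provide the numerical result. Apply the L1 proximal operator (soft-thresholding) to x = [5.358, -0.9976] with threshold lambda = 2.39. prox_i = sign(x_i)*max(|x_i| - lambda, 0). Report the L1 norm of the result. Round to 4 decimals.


Soft-thresholding with lambda = 2.39:
prox(5.358) = sign(5.358)*max(|5.358| - 2.39, 0) = 2.968
prox(-0.9976) = sign(-0.9976)*max(|-0.9976| - 2.39, 0) = 0.0
prox(x) = [2.968, 0.0]
||prox(x)||_1 = 2.968 + 0.0 = 2.968


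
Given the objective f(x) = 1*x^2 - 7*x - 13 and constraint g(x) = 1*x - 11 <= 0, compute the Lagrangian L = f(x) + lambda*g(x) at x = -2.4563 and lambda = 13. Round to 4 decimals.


Step 1: Evaluate f(x).
f(-2.4563) = 1*(-2.4563)^2 - 7*(-2.4563) - 13 = 10.2275
Step 2: Evaluate g(x).
g(-2.4563) = 1*-2.4563 - 11 = -13.4563
Step 3: Compute Lagrangian.
L = 10.2275 + 13*-13.4563 = -164.7044


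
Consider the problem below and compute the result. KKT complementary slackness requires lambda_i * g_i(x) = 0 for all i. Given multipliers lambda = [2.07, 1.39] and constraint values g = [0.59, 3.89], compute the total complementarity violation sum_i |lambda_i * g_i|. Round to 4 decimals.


KKT complementary slackness check:
lambda_1 * g_1 = 2.07 * 0.59 = 1.2213
lambda_2 * g_2 = 1.39 * 3.89 = 5.4071
Total violation = 1.2213 + 5.4071 = 6.6284


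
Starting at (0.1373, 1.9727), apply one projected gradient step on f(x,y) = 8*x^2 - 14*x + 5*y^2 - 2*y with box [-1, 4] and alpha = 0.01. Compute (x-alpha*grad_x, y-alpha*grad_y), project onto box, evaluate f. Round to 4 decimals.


Step 1: Compute gradient at (0.1373, 1.9727).
grad_x = 2*8*0.1373 - 14 = -11.8032
grad_y = 2*5*1.9727 - 2 = 17.727
Step 2: Gradient step.
x_raw = 0.1373 - 0.01*-11.8032 = 0.2553
y_raw = 1.9727 - 0.01*17.727 = 1.7954
Step 3: Project onto [-1, 4].
x_proj = clip(0.2553) = 0.2553
y_proj = clip(1.7954) = 1.7954
Step 4: Evaluate f.
f(0.2553, 1.7954) = 9.4739


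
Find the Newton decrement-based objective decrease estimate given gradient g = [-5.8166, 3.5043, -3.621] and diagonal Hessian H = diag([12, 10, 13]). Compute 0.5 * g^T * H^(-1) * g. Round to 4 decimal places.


Step 1: H is diagonal, so H^(-1) * g = [-0.4847, 0.3504, -0.2785].
Step 2: g^T H^(-1) g = sum_i g_i^2 / H_ii
  = (-5.8166)^2/12 + (3.5043)^2/10 + (-3.621)^2/13
  = 2.8194 + 1.228 + 1.0086 = 5.056
Step 3: Objective decrease = 0.5 * g^T H^(-1) g = 2.528


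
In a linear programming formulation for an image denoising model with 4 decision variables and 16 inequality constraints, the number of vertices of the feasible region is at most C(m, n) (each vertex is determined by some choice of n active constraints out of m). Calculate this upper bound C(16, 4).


Each vertex corresponds to some choice of n active constraints out of m, so the number of vertices is at most C(m, n) = m! / (n!(m-n)!).
m = 16, n = 4
Numerator: 16 * 15 * 14 * 13
Denominator: 4! = 24
C(16, 4) = 1820


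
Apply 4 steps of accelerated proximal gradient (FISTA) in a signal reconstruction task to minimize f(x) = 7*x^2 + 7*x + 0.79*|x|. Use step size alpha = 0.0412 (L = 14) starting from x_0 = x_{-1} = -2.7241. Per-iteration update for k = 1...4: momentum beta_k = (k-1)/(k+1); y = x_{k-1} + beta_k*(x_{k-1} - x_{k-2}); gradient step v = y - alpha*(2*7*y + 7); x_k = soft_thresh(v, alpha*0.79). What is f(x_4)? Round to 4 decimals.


FISTA on f(x) = 7*x^2 + 7*x + 0.79*|x|
L = 14, alpha = 0.0412
Iteration 1: beta = 0.0, y = -2.7241 + 0.0*(-2.7241 + 2.7241) = -2.7241
  grad(y) = -31.1374, v = y - alpha*grad = -1.4412
  prox(v) = soft_thresh(-1.4412, 0.0325) = -1.4087
Iteration 2: beta = 0.3333, y = -1.4087 + 0.3333*(-1.4087 + 2.7241) = -0.9702
  grad(y) = -6.5831, v = y - alpha*grad = -0.699
  prox(v) = soft_thresh(-0.699, 0.0325) = -0.6664
Iteration 3: beta = 0.5, y = -0.6664 + 0.5*(-0.6664 + 1.4087) = -0.2953
  grad(y) = 2.8654, v = y - alpha*grad = -0.4134
  prox(v) = soft_thresh(-0.4134, 0.0325) = -0.3808
Iteration 4: beta = 0.6, y = -0.3808 + 0.6*(-0.3808 + 0.6664) = -0.2095
  grad(y) = 4.0675, v = y - alpha*grad = -0.377
  prox(v) = soft_thresh(-0.377, 0.0325) = -0.3445
f(x_4) = 7*(-0.3445)^2 + 7*(-0.3445) + 0.79*|-0.3445| = -1.3086


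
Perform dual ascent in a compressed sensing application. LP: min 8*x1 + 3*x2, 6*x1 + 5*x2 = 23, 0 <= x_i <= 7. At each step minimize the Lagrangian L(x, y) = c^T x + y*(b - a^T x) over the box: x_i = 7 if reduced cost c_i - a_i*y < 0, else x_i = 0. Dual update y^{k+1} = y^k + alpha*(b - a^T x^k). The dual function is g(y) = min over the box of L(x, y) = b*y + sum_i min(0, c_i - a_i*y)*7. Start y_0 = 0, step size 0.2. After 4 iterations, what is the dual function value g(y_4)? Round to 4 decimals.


Dual ascent for LP: min 8*x1 + 3*x2, 6*x1 + 5*x2 = 23, 0 <= x_i <= 7
Step 1: y^k = 0.0, reduced costs: (8.0, 3.0)
  x^k = (0.0, 0.0), subgradient = b - a^T x = 23.0
  y^{k+1} = 0.0 + 0.2*23.0 = 4.6
Step 2: y^k = 4.6, reduced costs: (-19.6, -20.0)
  x^k = (7.0, 7.0), subgradient = b - a^T x = -54.0
  y^{k+1} = 4.6 + 0.2*-54.0 = -6.2
Step 3: y^k = -6.2, reduced costs: (45.2, 34.0)
  x^k = (0.0, 0.0), subgradient = b - a^T x = 23.0
  y^{k+1} = -6.2 + 0.2*23.0 = -1.6
Step 4: y^k = -1.6, reduced costs: (17.6, 11.0)
  x^k = (0.0, 0.0), subgradient = b - a^T x = 23.0
  y^{k+1} = -1.6 + 0.2*23.0 = 3.0
Dual objective at y_4 = 3.0: reduced costs (-10.0, -12.0), box minimizer x = (7.0, 7.0)
g(y_4) = b*y + (c1 - a1*y)*x1 + (c2 - a2*y)*x2 = 23*3.0 + (-10.0)*7.0 + (-12.0)*7.0 = 69.0 - 70.0 - 84.0 = -85.0


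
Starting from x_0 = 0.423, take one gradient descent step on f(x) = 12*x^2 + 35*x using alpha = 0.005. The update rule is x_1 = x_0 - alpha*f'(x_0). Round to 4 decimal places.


We compute the gradient at x_0 and apply the update.
f'(x) = 24*x + 35
f'(0.423) = 24*0.423 + 35 = 45.152
x_1 = 0.423 - 0.005*45.152 = 0.1972


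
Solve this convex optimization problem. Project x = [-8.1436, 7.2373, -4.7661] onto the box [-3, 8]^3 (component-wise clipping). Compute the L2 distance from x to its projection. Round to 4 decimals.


Project each component onto [-3, 8].
clip(-8.1436) = -3.0, clip(7.2373) = 7.2373, clip(-4.7661) = -3.0
Projection = [-3.0, 7.2373, -3.0]
Squared diffs: [26.4566, 0.0, 3.1191]
Distance = sqrt(29.5757) = 5.4384


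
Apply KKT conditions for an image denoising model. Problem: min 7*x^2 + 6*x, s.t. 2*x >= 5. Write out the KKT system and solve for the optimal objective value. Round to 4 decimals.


Step 1: Try lambda = 0 (constraint inactive).
x_unc = -6/(2*7) = -0.4286
Check: 2*-0.4286 = -0.8572 < 5 -- violated!
Step 2: Constraint must be active: 2*x = 5
x* = 5/2 = 2.5
lambda = (2*7*2.5 + 6)/2 = 20.5
Step 3: Compute optimal value.
f(x*) = 7*2.5^2 + 6*2.5 = 58.75


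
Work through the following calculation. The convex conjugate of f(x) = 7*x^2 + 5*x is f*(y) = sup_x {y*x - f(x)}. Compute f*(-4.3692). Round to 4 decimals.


f*(y) = sup_x {y*x - a*x^2 - b*x} = sup_x {(y-b)*x - a*x^2}
FOC: (y - b) - 2a*x = 0 => x* = (y - b)/(2a)
x* = (-4.3692 - 5)/(2*7) = -0.6692
f*(-4.3692) = (y-b)^2/(4a) = (-4.3692 - 5)^2/(4*7)
= 87.7819/28 = 3.1351


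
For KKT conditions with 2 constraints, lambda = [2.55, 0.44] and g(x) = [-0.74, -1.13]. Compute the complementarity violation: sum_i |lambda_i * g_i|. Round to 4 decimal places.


KKT complementary slackness check:
lambda_1 * g_1 = 2.55 * -0.74 = -1.887
lambda_2 * g_2 = 0.44 * -1.13 = -0.4972
Total violation = 1.887 + 0.4972 = 2.3842


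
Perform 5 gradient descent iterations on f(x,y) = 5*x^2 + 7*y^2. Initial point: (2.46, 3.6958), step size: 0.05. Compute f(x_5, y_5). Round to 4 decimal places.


Gradient descent on f(x,y) = 5*x^2 + 7*y^2.
Starting point: (2.46, 3.6958), alpha = 0.05
Step 1: grad_x = 2*5*2.46 = 24.6, grad_y = 2*7*3.6958 = 51.7412
  x_1 = 2.46 - 0.05*24.6 = 1.23
  y_1 = 3.6958 - 0.05*51.7412 = 1.1087
Step 2: grad_x = 2*5*1.23 = 12.3, grad_y = 2*7*1.1087 = 15.5224
  x_2 = 1.23 - 0.05*12.3 = 0.615
  y_2 = 1.1087 - 0.05*15.5224 = 0.3326
Step 3: grad_x = 2*5*0.615 = 6.15, grad_y = 2*7*0.3326 = 4.6567
  x_3 = 0.615 - 0.05*6.15 = 0.3075
  y_3 = 0.3326 - 0.05*4.6567 = 0.0998
Step 4: grad_x = 2*5*0.3075 = 3.075, grad_y = 2*7*0.0998 = 1.397
  x_4 = 0.3075 - 0.05*3.075 = 0.1538
  y_4 = 0.0998 - 0.05*1.397 = 0.0299
Step 5: grad_x = 2*5*0.1538 = 1.5375, grad_y = 2*7*0.0299 = 0.4191
  x_5 = 0.1538 - 0.05*1.5375 = 0.0769
  y_5 = 0.0299 - 0.05*0.4191 = 0.009
f(0.0769, 0.009) = 5*0.0769^2 + 7*0.009^2 = 0.0301


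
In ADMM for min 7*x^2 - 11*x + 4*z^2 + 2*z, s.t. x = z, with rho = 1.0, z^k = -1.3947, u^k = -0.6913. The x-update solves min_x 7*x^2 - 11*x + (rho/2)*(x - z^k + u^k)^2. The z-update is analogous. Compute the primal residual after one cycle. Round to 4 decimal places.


ADMM iteration with rho = 1.0, z^k = -1.3947, u^k = -0.6913
Step 1: x-update.
Minimize 7*x^2 - 11*x + (1.0/2)*(x + 1.3947 - 0.6913)^2
FOC: (2*7 + 1.0)*x = 11 + 1.0*(-1.3947 + 0.6913)
x^{k+1} = 0.6864
Step 2: z-update.
Minimize 4*z^2 + 2*z + (1.0/2)*(0.6864 - z - 0.6913)^2
FOC: (2*4 + 1.0)*z = -2 + 1.0*(0.6864 - 0.6913)
z^{k+1} = -0.2228
Step 3: u-update.
u^{k+1} = -0.6913 + 0.6864 + 0.2228 = 0.2179
Step 4: Primal residual = |0.6864 + 0.2228| = 0.9092


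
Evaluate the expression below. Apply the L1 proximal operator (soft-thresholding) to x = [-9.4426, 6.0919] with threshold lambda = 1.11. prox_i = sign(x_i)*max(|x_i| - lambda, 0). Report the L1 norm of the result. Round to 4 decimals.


Soft-thresholding with lambda = 1.11:
prox(-9.4426) = sign(-9.4426)*max(|-9.4426| - 1.11, 0) = -8.3326
prox(6.0919) = sign(6.0919)*max(|6.0919| - 1.11, 0) = 4.9819
prox(x) = [-8.3326, 4.9819]
||prox(x)||_1 = 8.3326 + 4.9819 = 13.3145


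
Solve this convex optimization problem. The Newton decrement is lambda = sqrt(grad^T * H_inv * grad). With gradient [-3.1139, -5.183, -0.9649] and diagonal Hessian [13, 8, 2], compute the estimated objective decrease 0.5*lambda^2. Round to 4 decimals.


Step 1: H is diagonal, so H^(-1) * g = [-0.2395, -0.6479, -0.4825].
Step 2: g^T H^(-1) g = sum_i g_i^2 / H_ii
  = (-3.1139)^2/13 + (-5.183)^2/8 + (-0.9649)^2/2
  = 0.7459 + 3.3579 + 0.4655 = 4.5693
Step 3: Objective decrease = 0.5 * g^T H^(-1) g = 2.2847


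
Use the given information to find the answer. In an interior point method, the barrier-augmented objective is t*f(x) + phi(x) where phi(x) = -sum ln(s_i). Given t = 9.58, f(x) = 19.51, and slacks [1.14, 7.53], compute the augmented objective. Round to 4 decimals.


Step 1: Compute log-barrier.
ln values: [0.131, 2.0189]
phi = -(0.131 + 2.0189) = -2.1499
Step 2: Compute augmented objective.
t*f(x) = 9.58*19.51 = 186.9058
Total = 186.9058 - 2.1499 = 184.7559


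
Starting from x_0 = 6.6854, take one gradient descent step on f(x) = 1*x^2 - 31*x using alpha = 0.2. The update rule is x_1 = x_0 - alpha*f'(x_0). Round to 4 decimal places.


We compute the gradient at x_0 and apply the update.
f'(x) = 2*x - 31
f'(6.6854) = 2*6.6854 - 31 = -17.6292
x_1 = 6.6854 - 0.2*-17.6292 = 10.2112


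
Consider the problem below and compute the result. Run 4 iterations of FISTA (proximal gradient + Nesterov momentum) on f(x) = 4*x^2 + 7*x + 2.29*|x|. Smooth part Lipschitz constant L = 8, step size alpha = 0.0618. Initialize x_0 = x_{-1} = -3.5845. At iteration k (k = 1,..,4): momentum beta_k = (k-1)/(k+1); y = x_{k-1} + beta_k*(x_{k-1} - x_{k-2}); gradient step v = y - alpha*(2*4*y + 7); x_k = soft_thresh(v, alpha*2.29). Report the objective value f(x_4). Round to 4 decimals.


FISTA on f(x) = 4*x^2 + 7*x + 2.29*|x|
L = 8, alpha = 0.0618
Iteration 1: beta = 0.0, y = -3.5845 + 0.0*(-3.5845 + 3.5845) = -3.5845
  grad(y) = -21.676, v = y - alpha*grad = -2.2449
  prox(v) = soft_thresh(-2.2449, 0.1415) = -2.1034
Iteration 2: beta = 0.3333, y = -2.1034 + 0.3333*(-2.1034 + 3.5845) = -1.6097
  grad(y) = -5.8776, v = y - alpha*grad = -1.2465
  prox(v) = soft_thresh(-1.2465, 0.1415) = -1.1049
Iteration 3: beta = 0.5, y = -1.1049 + 0.5*(-1.1049 + 2.1034) = -0.6057
  grad(y) = 2.1543, v = y - alpha*grad = -0.7388
  prox(v) = soft_thresh(-0.7388, 0.1415) = -0.5973
Iteration 4: beta = 0.6, y = -0.5973 + 0.6*(-0.5973 + 1.1049) = -0.2928
  grad(y) = 4.6579, v = y - alpha*grad = -0.5806
  prox(v) = soft_thresh(-0.5806, 0.1415) = -0.4391
f(x_4) = 4*(-0.4391)^2 + 7*(-0.4391) + 2.29*|-0.4391| = -1.2969


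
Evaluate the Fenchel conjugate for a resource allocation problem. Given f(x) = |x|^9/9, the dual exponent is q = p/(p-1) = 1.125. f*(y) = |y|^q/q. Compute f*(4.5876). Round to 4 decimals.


The conjugate exponent q satisfies 1/p + 1/q = 1.
p = 9, so q = 9/(9 - 1) = 1.125
|y|^q = 4.5876^1.125 = 5.5499
f*(4.5876) = 5.5499 / 1.125 = 4.9332


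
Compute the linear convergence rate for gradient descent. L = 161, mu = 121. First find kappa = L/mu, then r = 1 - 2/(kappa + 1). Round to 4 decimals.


Step 1: Compute the condition number.
kappa = L/mu = 161/121 = 1.3306
Step 2: Compute the convergence rate.
r = 1 - 2/(kappa + 1) = 1 - 2*mu/(L + mu) = (L - mu)/(L + mu) = 40/282 = 0.1418


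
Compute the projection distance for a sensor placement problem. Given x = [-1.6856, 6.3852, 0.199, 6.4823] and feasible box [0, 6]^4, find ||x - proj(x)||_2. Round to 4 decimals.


Project each component onto [0, 6].
clip(-1.6856) = 0.0, clip(6.3852) = 6.0, clip(0.199) = 0.199, clip(6.4823) = 6.0
Projection = [0.0, 6.0, 0.199, 6.0]
Squared diffs: [2.8412, 0.1484, 0.0, 0.2326]
Distance = sqrt(3.2222) = 1.7951


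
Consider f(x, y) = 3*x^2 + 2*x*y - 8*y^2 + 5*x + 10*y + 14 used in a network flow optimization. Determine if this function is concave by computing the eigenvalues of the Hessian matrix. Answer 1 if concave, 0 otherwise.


The Hessian of f(x,y) = 3*x^2 + 2*x*y - 8*y^2 + 5*x + 10*y + 14 is:
H = [[6, 2], [2, -16]]
Trace = 6 - 16 = -10
Determinant = 6*-16 - (2)^2 = -100
Discriminant = (-10)^2 - 4*-100 = 500.0
Eigenvalues: lambda_1 = -16.1803, lambda_2 = 6.1803
The function is not concave.

0


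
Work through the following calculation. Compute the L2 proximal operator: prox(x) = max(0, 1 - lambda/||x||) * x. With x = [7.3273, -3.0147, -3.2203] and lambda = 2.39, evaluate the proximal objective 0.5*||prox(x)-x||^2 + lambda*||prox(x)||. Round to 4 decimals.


Step 1: Compute ||x||.
||x|| = 8.5527
Step 2: Compute scaling factor.
scale = max(0, 1 - 2.39/8.5527) = 0.7206
Step 3: prox(x) = [5.2797, -2.1723, -2.3204]
||prox(x)|| = 6.1627
Step 4: Proximal objective.
0.5*||prox-x||^2 = 2.8561
lambda*||prox|| = 14.7289
Total = 17.5848


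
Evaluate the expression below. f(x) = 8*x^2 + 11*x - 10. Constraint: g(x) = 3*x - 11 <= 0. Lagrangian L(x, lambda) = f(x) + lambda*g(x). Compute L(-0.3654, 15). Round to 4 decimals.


Step 1: Evaluate f(x).
f(-0.3654) = 8*(-0.3654)^2 + 11*(-0.3654) - 10 = -12.9513
Step 2: Evaluate g(x).
g(-0.3654) = 3*-0.3654 - 11 = -12.0962
Step 3: Compute Lagrangian.
L = -12.9513 + 15*-12.0962 = -194.3943


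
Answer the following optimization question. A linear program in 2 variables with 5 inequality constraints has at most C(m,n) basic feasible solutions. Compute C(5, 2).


Each vertex corresponds to some choice of n active constraints out of m, so the number of vertices is at most C(m, n) = m! / (n!(m-n)!).
m = 5, n = 2
Numerator: 5 * 4
Denominator: 2! = 2
C(5, 2) = 10


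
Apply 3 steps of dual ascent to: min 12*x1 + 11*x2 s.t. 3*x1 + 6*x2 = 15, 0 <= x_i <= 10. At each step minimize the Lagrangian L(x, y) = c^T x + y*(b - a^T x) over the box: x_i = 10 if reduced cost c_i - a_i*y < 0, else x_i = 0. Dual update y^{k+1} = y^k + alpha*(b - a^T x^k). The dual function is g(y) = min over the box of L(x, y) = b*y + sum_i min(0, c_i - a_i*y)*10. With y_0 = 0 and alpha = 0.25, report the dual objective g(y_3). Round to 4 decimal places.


Dual ascent for LP: min 12*x1 + 11*x2, 3*x1 + 6*x2 = 15, 0 <= x_i <= 10
Step 1: y^k = 0.0, reduced costs: (12.0, 11.0)
  x^k = (0.0, 0.0), subgradient = b - a^T x = 15.0
  y^{k+1} = 0.0 + 0.25*15.0 = 3.75
Step 2: y^k = 3.75, reduced costs: (0.75, -11.5)
  x^k = (0.0, 10.0), subgradient = b - a^T x = -45.0
  y^{k+1} = 3.75 + 0.25*-45.0 = -7.5
Step 3: y^k = -7.5, reduced costs: (34.5, 56.0)
  x^k = (0.0, 0.0), subgradient = b - a^T x = 15.0
  y^{k+1} = -7.5 + 0.25*15.0 = -3.75
Dual objective at y_3 = -3.75: reduced costs (23.25, 33.5), box minimizer x = (0.0, 0.0)
g(y_3) = b*y + (c1 - a1*y)*x1 + (c2 - a2*y)*x2 = 15*(-3.75) + 23.25*0.0 + 33.5*0.0 = -56.25 + 0.0 + 0.0 = -56.25


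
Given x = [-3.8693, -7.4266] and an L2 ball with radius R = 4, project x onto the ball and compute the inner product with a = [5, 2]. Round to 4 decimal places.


Step 1: Compute ||x|| (intermediates to 6 decimals).
||x|| = sqrt((-3.8693)^2 + (-7.4266)^2) = 8.374119
Step 2: Project.
Since ||x|| > R, scale = R/||x|| = 4/8.374119 = 0.477662, proj(x) = scale * x
proj(x) = [-1.848218, -3.547405]
Step 3: Dot product.
a^T * proj(x) = 5*(-1.848218) + 2*(-3.547405) = -16.3359


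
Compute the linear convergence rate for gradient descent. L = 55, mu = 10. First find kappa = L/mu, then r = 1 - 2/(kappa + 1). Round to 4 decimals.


Step 1: Compute the condition number.
kappa = L/mu = 55/10 = 5.5
Step 2: Compute the convergence rate.
r = 1 - 2/(kappa + 1) = 1 - 2*mu/(L + mu) = (L - mu)/(L + mu) = 45/65 = 0.6923


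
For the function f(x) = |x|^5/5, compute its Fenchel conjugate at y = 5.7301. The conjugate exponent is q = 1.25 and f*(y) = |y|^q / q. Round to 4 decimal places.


The conjugate exponent q satisfies 1/p + 1/q = 1.
p = 5, so q = 5/(5 - 1) = 1.25
|y|^q = 5.7301^1.25 = 8.8655
f*(5.7301) = 8.8655 / 1.25 = 7.0924


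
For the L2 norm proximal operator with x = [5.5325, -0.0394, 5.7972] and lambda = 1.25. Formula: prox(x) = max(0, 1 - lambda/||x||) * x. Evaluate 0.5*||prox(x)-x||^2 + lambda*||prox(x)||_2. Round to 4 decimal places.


Step 1: Compute ||x||.
||x|| = 8.0136
Step 2: Compute scaling factor.
scale = max(0, 1 - 1.25/8.0136) = 0.844
Step 3: prox(x) = [4.6695, -0.0333, 4.8929]
||prox(x)|| = 6.7636
Step 4: Proximal objective.
0.5*||prox-x||^2 = 0.7813
lambda*||prox|| = 8.4545
Total = 9.2357


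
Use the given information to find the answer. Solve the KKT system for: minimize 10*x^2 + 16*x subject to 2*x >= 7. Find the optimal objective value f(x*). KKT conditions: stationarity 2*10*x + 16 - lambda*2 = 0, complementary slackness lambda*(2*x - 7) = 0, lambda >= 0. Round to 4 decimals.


Step 1: Try lambda = 0 (constraint inactive).
x_unc = -16/(2*10) = -0.8
Check: 2*-0.8 = -1.6 < 7 -- violated!
Step 2: Constraint must be active: 2*x = 7
x* = 7/2 = 3.5
lambda = (2*10*3.5 + 16)/2 = 43.0
Step 3: Compute optimal value.
f(x*) = 10*3.5^2 + 16*3.5 = 178.5


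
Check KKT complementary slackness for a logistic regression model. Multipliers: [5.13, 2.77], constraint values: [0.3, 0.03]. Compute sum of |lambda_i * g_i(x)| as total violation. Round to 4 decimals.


KKT complementary slackness check:
lambda_1 * g_1 = 5.13 * 0.3 = 1.539
lambda_2 * g_2 = 2.77 * 0.03 = 0.0831
Total violation = 1.539 + 0.0831 = 1.6221


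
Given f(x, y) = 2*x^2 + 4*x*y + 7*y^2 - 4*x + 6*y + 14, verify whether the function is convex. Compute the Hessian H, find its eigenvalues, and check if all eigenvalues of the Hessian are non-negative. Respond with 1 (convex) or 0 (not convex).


The Hessian of f(x,y) = 2*x^2 + 4*x*y + 7*y^2 - 4*x + 6*y + 14 is:
H = [[4, 4], [4, 14]]
Trace = 4 + 14 = 18
Determinant = 4*14 - (4)^2 = 40
Discriminant = (18)^2 - 4*40 = 164.0
Eigenvalues: lambda_1 = 2.5969, lambda_2 = 15.4031
The function is convex.

1


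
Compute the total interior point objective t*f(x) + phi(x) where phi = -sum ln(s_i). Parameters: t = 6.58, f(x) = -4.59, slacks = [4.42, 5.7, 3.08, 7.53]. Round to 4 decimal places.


Step 1: Compute log-barrier.
ln values: [1.4861, 1.7405, 1.1249, 2.0189]
phi = -(1.4861 + 1.7405 + 1.1249 + 2.0189) = -6.3704
Step 2: Compute augmented objective.
t*f(x) = 6.58*-4.59 = -30.2022
Total = -30.2022 - 6.3704 = -36.5726


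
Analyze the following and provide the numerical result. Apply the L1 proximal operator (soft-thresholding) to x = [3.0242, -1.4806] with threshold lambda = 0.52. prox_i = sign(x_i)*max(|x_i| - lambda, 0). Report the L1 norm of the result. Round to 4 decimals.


Soft-thresholding with lambda = 0.52:
prox(3.0242) = sign(3.0242)*max(|3.0242| - 0.52, 0) = 2.5042
prox(-1.4806) = sign(-1.4806)*max(|-1.4806| - 0.52, 0) = -0.9606
prox(x) = [2.5042, -0.9606]
||prox(x)||_1 = 2.5042 + 0.9606 = 3.4648


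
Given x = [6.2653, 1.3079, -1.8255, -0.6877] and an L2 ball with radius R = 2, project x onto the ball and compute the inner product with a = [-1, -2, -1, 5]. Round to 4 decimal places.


Step 1: Compute ||x|| (intermediates to 6 decimals).
||x|| = sqrt(6.2653^2 + 1.3079^2 + (-1.8255)^2 + (-0.6877)^2) = 6.691036
Step 2: Project.
Since ||x|| > R, scale = R/||x|| = 2/6.691036 = 0.298907, proj(x) = scale * x
proj(x) = [1.872742, 0.39094, -0.545655, -0.205558]
Step 3: Dot product.
a^T * proj(x) = -1*1.872742 - 2*0.39094 - 1*(-0.545655) + 5*(-0.205558) = -3.1368


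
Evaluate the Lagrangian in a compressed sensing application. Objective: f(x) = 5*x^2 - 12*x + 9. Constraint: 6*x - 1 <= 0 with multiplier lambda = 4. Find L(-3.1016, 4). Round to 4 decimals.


Step 1: Evaluate f(x).
f(-3.1016) = 5*(-3.1016)^2 - 12*(-3.1016) + 9 = 94.3188
Step 2: Evaluate g(x).
g(-3.1016) = 6*-3.1016 - 1 = -19.6096
Step 3: Compute Lagrangian.
L = 94.3188 + 4*-19.6096 = 15.8804


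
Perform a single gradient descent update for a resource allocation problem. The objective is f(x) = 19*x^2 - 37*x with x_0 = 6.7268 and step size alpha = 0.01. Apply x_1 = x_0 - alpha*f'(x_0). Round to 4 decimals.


We compute the gradient at x_0 and apply the update.
f'(x) = 38*x - 37
f'(6.7268) = 38*6.7268 - 37 = 218.6184
x_1 = 6.7268 - 0.01*218.6184 = 4.5406


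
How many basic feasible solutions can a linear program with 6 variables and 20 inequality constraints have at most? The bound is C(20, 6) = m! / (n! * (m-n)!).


Each vertex corresponds to some choice of n active constraints out of m, so the number of vertices is at most C(m, n) = m! / (n!(m-n)!).
m = 20, n = 6
Numerator: 20 * 19 * 18 * 17 * 16 * 15
Denominator: 6! = 720
C(20, 6) = 38760


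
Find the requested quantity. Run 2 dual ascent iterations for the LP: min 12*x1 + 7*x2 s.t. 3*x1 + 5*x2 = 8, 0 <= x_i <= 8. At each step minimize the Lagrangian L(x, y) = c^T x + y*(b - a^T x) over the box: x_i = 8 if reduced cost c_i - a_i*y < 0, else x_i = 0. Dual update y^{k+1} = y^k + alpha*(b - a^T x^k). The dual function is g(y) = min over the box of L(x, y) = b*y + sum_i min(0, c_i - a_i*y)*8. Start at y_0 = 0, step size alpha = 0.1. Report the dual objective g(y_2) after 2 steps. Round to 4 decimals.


Dual ascent for LP: min 12*x1 + 7*x2, 3*x1 + 5*x2 = 8, 0 <= x_i <= 8
Step 1: y^k = 0.0, reduced costs: (12.0, 7.0)
  x^k = (0.0, 0.0), subgradient = b - a^T x = 8.0
  y^{k+1} = 0.0 + 0.1*8.0 = 0.8
Step 2: y^k = 0.8, reduced costs: (9.6, 3.0)
  x^k = (0.0, 0.0), subgradient = b - a^T x = 8.0
  y^{k+1} = 0.8 + 0.1*8.0 = 1.6
Dual objective at y_2 = 1.6: reduced costs (7.2, -1.0), box minimizer x = (0.0, 8.0)
g(y_2) = b*y + (c1 - a1*y)*x1 + (c2 - a2*y)*x2 = 8*1.6 + 7.2*0.0 + (-1.0)*8.0 = 12.8 + 0.0 - 8.0 = 4.8


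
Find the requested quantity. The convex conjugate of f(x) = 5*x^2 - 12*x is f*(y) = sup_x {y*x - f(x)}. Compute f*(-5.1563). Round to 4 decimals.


f*(y) = sup_x {y*x - a*x^2 - b*x} = sup_x {(y-b)*x - a*x^2}
FOC: (y - b) - 2a*x = 0 => x* = (y - b)/(2a)
x* = (-5.1563 + 12)/(2*5) = 0.6844
f*(-5.1563) = (y-b)^2/(4a) = (-5.1563 + 12)^2/(4*5)
= 46.8362/20 = 2.3418


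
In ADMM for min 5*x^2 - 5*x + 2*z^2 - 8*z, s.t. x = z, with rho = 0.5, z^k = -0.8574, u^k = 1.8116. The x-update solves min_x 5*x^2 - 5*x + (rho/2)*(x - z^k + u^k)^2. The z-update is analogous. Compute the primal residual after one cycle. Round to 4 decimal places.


ADMM iteration with rho = 0.5, z^k = -0.8574, u^k = 1.8116
Step 1: x-update.
Minimize 5*x^2 - 5*x + (0.5/2)*(x + 0.8574 + 1.8116)^2
FOC: (2*5 + 0.5)*x = 5 + 0.5*(-0.8574 - 1.8116)
x^{k+1} = 0.3491
Step 2: z-update.
Minimize 2*z^2 - 8*z + (0.5/2)*(0.3491 - z + 1.8116)^2
FOC: (2*2 + 0.5)*z = 8 + 0.5*(0.3491 + 1.8116)
z^{k+1} = 2.0179
Step 3: u-update.
u^{k+1} = 1.8116 + 0.3491 - 2.0179 = 0.1428
Step 4: Primal residual = |0.3491 - 2.0179| = 1.6688


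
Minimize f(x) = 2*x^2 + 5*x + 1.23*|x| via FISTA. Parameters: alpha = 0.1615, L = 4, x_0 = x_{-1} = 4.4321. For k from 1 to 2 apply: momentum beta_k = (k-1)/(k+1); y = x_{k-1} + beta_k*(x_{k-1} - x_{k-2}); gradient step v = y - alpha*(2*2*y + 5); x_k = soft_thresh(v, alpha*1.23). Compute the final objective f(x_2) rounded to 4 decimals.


FISTA on f(x) = 2*x^2 + 5*x + 1.23*|x|
L = 4, alpha = 0.1615
Iteration 1: beta = 0.0, y = 4.4321 + 0.0*(4.4321 - 4.4321) = 4.4321
  grad(y) = 22.7284, v = y - alpha*grad = 0.7615
  prox(v) = soft_thresh(0.7615, 0.1986) = 0.5628
Iteration 2: beta = 0.3333, y = 0.5628 + 0.3333*(0.5628 - 4.4321) = -0.7269
  grad(y) = 2.0922, v = y - alpha*grad = -1.0648
  prox(v) = soft_thresh(-1.0648, 0.1986) = -0.8662
f(x_2) = 2*(-0.8662)^2 + 5*(-0.8662) + 1.23*|-0.8662| = -1.765


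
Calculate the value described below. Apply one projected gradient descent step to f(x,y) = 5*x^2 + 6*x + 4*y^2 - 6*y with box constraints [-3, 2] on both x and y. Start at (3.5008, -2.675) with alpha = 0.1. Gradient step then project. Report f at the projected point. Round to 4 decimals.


Step 1: Compute gradient at (3.5008, -2.675).
grad_x = 2*5*3.5008 + 6 = 41.008
grad_y = 2*4*-2.675 - 6 = -27.4
Step 2: Gradient step.
x_raw = 3.5008 - 0.1*41.008 = -0.6
y_raw = -2.675 - 0.1*-27.4 = 0.065
Step 3: Project onto [-3, 2].
x_proj = clip(-0.6) = -0.6
y_proj = clip(0.065) = 0.065
Step 4: Evaluate f.
f(-0.6, 0.065) = -2.1731


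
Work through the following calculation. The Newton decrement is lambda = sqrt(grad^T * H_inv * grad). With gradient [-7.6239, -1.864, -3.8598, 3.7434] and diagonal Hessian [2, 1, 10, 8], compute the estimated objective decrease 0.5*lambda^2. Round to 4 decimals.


Step 1: H is diagonal, so H^(-1) * g = [-3.812, -1.864, -0.386, 0.4679].
Step 2: g^T H^(-1) g = sum_i g_i^2 / H_ii
  = (-7.6239)^2/2 + (-1.864)^2/1 + (-3.8598)^2/10 + (3.7434)^2/8
  = 29.0619 + 3.4745 + 1.4898 + 1.7516 = 35.7779
Step 3: Objective decrease = 0.5 * g^T H^(-1) g = 17.8889


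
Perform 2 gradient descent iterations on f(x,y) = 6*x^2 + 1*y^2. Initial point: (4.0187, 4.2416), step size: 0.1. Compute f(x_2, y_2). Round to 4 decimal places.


Gradient descent on f(x,y) = 6*x^2 + 1*y^2.
Starting point: (4.0187, 4.2416), alpha = 0.1
Step 1: grad_x = 2*6*4.0187 = 48.2244, grad_y = 2*1*4.2416 = 8.4832
  x_1 = 4.0187 - 0.1*48.2244 = -0.8037
  y_1 = 4.2416 - 0.1*8.4832 = 3.3933
Step 2: grad_x = 2*6*-0.8037 = -9.6449, grad_y = 2*1*3.3933 = 6.7866
  x_2 = -0.8037 - 0.1*-9.6449 = 0.1607
  y_2 = 3.3933 - 0.1*6.7866 = 2.7146
f(0.1607, 2.7146) = 6*0.1607^2 + 1*2.7146^2 = 7.5242


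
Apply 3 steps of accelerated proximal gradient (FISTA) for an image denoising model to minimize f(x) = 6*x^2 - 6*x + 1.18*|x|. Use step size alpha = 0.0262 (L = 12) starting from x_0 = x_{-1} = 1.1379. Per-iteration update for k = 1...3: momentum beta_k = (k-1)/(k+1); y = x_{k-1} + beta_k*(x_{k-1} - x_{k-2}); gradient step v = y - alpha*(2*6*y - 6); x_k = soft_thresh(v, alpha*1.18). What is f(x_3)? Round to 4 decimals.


FISTA on f(x) = 6*x^2 - 6*x + 1.18*|x|
L = 12, alpha = 0.0262
Iteration 1: beta = 0.0, y = 1.1379 + 0.0*(1.1379 - 1.1379) = 1.1379
  grad(y) = 7.6548, v = y - alpha*grad = 0.9373
  prox(v) = soft_thresh(0.9373, 0.0309) = 0.9064
Iteration 2: beta = 0.3333, y = 0.9064 + 0.3333*(0.9064 - 1.1379) = 0.8293
  grad(y) = 3.9513, v = y - alpha*grad = 0.7257
  prox(v) = soft_thresh(0.7257, 0.0309) = 0.6948
Iteration 3: beta = 0.5, y = 0.6948 + 0.5*(0.6948 - 0.9064) = 0.589
  grad(y) = 1.0684, v = y - alpha*grad = 0.561
  prox(v) = soft_thresh(0.561, 0.0309) = 0.5301
f(x_3) = 6*0.5301^2 - 6*0.5301 + 1.18*|0.5301| = -0.869


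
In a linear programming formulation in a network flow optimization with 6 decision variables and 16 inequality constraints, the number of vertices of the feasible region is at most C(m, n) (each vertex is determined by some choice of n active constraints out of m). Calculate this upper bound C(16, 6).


Each vertex corresponds to some choice of n active constraints out of m, so the number of vertices is at most C(m, n) = m! / (n!(m-n)!).
m = 16, n = 6
Numerator: 16 * 15 * 14 * 13 * 12 * 11
Denominator: 6! = 720
C(16, 6) = 8008


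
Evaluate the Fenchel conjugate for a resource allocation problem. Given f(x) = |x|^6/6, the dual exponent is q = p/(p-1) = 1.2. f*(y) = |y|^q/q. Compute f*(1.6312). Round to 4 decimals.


The conjugate exponent q satisfies 1/p + 1/q = 1.
p = 6, so q = 6/(6 - 1) = 1.2
|y|^q = 1.6312^1.2 = 1.7989
f*(1.6312) = 1.7989 / 1.2 = 1.4991


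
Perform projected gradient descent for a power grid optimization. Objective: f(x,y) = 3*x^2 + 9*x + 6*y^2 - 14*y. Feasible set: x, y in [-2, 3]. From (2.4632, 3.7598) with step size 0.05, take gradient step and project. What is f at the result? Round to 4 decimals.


Step 1: Compute gradient at (2.4632, 3.7598).
grad_x = 2*3*2.4632 + 9 = 23.7792
grad_y = 2*6*3.7598 - 14 = 31.1176
Step 2: Gradient step.
x_raw = 2.4632 - 0.05*23.7792 = 1.2742
y_raw = 3.7598 - 0.05*31.1176 = 2.2039
Step 3: Project onto [-2, 3].
x_proj = clip(1.2742) = 1.2742
y_proj = clip(2.2039) = 2.2039
Step 4: Evaluate f.
f(1.2742, 2.2039) = 14.6279


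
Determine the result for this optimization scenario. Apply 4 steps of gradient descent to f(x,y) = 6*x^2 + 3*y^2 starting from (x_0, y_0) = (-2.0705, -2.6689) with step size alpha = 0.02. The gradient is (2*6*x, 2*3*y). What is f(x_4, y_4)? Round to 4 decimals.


Gradient descent on f(x,y) = 6*x^2 + 3*y^2.
Starting point: (-2.0705, -2.6689), alpha = 0.02
Step 1: grad_x = 2*6*-2.0705 = -24.846, grad_y = 2*3*-2.6689 = -16.0134
  x_1 = -2.0705 - 0.02*-24.846 = -1.5736
  y_1 = -2.6689 - 0.02*-16.0134 = -2.3486
Step 2: grad_x = 2*6*-1.5736 = -18.883, grad_y = 2*3*-2.3486 = -14.0918
  x_2 = -1.5736 - 0.02*-18.883 = -1.1959
  y_2 = -2.3486 - 0.02*-14.0918 = -2.0668
Step 3: grad_x = 2*6*-1.1959 = -14.351, grad_y = 2*3*-2.0668 = -12.4008
  x_3 = -1.1959 - 0.02*-14.351 = -0.9089
  y_3 = -2.0668 - 0.02*-12.4008 = -1.8188
Step 4: grad_x = 2*6*-0.9089 = -10.9068, grad_y = 2*3*-1.8188 = -10.9127
  x_4 = -0.9089 - 0.02*-10.9068 = -0.6908
  y_4 = -1.8188 - 0.02*-10.9127 = -1.6005
f(-0.6908, -1.6005) = 6*(-0.6908)^2 + 3*(-1.6005)^2 = 10.548


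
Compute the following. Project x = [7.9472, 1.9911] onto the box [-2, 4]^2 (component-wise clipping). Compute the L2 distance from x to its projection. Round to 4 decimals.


Project each component onto [-2, 4].
clip(7.9472) = 4.0, clip(1.9911) = 1.9911
Projection = [4.0, 1.9911]
Squared diffs: [15.5804, 0.0]
Distance = sqrt(15.5804) = 3.9472


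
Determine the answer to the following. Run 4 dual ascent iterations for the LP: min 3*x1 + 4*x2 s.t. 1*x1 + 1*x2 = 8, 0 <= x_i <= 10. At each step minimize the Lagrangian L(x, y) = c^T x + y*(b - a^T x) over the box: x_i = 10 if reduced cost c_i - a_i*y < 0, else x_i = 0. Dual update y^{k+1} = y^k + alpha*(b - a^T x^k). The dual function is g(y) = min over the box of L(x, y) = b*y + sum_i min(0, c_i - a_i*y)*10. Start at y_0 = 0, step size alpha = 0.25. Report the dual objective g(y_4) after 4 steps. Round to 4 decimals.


Dual ascent for LP: min 3*x1 + 4*x2, 1*x1 + 1*x2 = 8, 0 <= x_i <= 10
Step 1: y^k = 0.0, reduced costs: (3.0, 4.0)
  x^k = (0.0, 0.0), subgradient = b - a^T x = 8.0
  y^{k+1} = 0.0 + 0.25*8.0 = 2.0
Step 2: y^k = 2.0, reduced costs: (1.0, 2.0)
  x^k = (0.0, 0.0), subgradient = b - a^T x = 8.0
  y^{k+1} = 2.0 + 0.25*8.0 = 4.0
Step 3: y^k = 4.0, reduced costs: (-1.0, 0.0)
  x^k = (10.0, 0.0), subgradient = b - a^T x = -2.0
  y^{k+1} = 4.0 + 0.25*-2.0 = 3.5
Step 4: y^k = 3.5, reduced costs: (-0.5, 0.5)
  x^k = (10.0, 0.0), subgradient = b - a^T x = -2.0
  y^{k+1} = 3.5 + 0.25*-2.0 = 3.0
Dual objective at y_4 = 3.0: reduced costs (0.0, 1.0), box minimizer x = (0.0, 0.0)
g(y_4) = b*y + (c1 - a1*y)*x1 + (c2 - a2*y)*x2 = 8*3.0 + 0.0*0.0 + 1.0*0.0 = 24.0 + 0.0 + 0.0 = 24.0


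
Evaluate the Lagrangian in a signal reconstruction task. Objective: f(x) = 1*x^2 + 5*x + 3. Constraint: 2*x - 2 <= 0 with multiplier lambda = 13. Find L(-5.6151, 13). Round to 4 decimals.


Step 1: Evaluate f(x).
f(-5.6151) = 1*(-5.6151)^2 + 5*(-5.6151) + 3 = 6.4538
Step 2: Evaluate g(x).
g(-5.6151) = 2*-5.6151 - 2 = -13.2302
Step 3: Compute Lagrangian.
L = 6.4538 + 13*-13.2302 = -165.5388


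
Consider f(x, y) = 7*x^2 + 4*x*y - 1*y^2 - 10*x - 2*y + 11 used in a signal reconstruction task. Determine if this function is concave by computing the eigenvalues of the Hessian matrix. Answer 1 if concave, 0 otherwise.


The Hessian of f(x,y) = 7*x^2 + 4*x*y - 1*y^2 - 10*x - 2*y + 11 is:
H = [[14, 4], [4, -2]]
Trace = 14 - 2 = 12
Determinant = 14*-2 - (4)^2 = -44
Discriminant = (12)^2 - 4*-44 = 320.0
Eigenvalues: lambda_1 = -2.9443, lambda_2 = 14.9443
The function is not concave.

0
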